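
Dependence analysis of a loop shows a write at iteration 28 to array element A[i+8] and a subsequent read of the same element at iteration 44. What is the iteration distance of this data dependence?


Distance = read iteration - write iteration
= 44 - 28 = 16

16


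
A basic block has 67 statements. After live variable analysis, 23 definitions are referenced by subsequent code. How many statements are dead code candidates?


Dead code = total statements - live definitions
= 67 - 23 = 44

44


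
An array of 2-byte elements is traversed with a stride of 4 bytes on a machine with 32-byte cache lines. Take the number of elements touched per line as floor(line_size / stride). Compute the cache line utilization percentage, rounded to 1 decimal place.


Elements per cache line = floor(32 / 4) = 8
Bytes used = 8 * 2 = 16
Utilization = 16 / 32 * 100 = 50.0%

50.0


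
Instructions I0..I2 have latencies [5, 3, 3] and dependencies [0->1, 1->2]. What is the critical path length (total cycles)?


Compute longest path through dependency graph: dist(Ik) = max over predecessors of dist + latency(Ik).
dist(I0) = latency 5 = 5
dist(I1) = dist(I0) + 3 = 5 + 3 = 8
dist(I2) = dist(I1) + 3 = 8 + 3 = 11
Critical path = max dist = 11

11


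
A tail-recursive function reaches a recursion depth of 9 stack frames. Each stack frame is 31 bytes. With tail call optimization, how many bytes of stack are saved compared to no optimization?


Without TCO: 9 * 31 = 279 bytes
With TCO: reuse 1 frame = 31 bytes
Savings = 279 - 31 = 248

248


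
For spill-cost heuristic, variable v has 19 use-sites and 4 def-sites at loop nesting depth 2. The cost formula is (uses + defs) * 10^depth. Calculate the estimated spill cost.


uses + defs = 19 + 4 = 23
10^2 = 100
Spill cost = 23 * 100 = 2300

2300


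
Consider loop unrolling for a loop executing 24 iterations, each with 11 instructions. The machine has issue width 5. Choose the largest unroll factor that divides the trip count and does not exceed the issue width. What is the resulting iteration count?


Largest divisor of 24 <= 5 is 4
New iterations = 24 / 4 = 6

6


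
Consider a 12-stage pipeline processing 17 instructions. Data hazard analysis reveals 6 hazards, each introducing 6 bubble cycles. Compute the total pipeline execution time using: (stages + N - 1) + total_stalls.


Base cycles = 12 + 17 - 1 = 28
Total stalls = 6 * 6 = 36
Total = 28 + 36 = 64

64


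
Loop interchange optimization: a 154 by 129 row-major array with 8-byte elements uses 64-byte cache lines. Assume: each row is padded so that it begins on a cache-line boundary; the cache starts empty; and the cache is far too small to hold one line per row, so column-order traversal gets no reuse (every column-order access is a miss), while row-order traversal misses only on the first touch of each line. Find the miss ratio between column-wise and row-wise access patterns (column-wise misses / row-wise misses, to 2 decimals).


Each row occupies 129 * 8 = 1032 bytes and starts on a line boundary, so it spans ceil(1032 / 64) = 17 cache lines.
Row-major traversal misses (one per line touched): 154 * ceil(129 * 8 / 64) = 2618
Column-major traversal misses (no reuse, every access misses): 154 * 129 = 19866
Ratio = 19866 / 2618 = 7.59

7.59


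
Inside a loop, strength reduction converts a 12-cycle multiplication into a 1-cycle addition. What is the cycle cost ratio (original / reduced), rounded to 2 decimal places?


Ratio = mult_cost / add_cost = 12 / 1 = 12.0

12.0


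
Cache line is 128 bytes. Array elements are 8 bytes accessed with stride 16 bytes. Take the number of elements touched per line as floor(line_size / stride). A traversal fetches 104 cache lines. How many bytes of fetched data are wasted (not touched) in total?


Elements per line = floor(128 / 16) = 8
Bytes used per line = 8 * 8 = 64
Wasted per line = 128 - 64 = 64
Total wasted = 64 * 104 = 6656

6656


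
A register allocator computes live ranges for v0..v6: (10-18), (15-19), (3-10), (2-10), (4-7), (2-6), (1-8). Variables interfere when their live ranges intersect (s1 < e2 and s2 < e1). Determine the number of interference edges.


Check all pairs for overlapping intervals.
Two intervals (s1,e1) and (s2,e2) overlap if s1 < e2 and s2 < e1.
v0 (10-18) vs v1..v6: overlaps v1 -> 1
v1 (15-19) vs v2..v6: overlaps none -> 0
v2 (3-10) vs v3..v6: overlaps v3, v4, v5, v6 -> 4
v3 (2-10) vs v4..v6: overlaps v4, v5, v6 -> 3
v4 (4-7) vs v5..v6: overlaps v5, v6 -> 2
v5 (2-6) vs v6: overlaps v6 -> 1
Total overlapping pairs = 1 + 0 + 4 + 3 + 2 + 1 = 11

11


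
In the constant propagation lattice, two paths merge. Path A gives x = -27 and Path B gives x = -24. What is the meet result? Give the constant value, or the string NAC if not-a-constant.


Meet operation: if both paths give the same constant, result is that constant; if they differ, result is NAC (not-a-constant).
Path A: -27, Path B: -24 -> differ
Result: not-a-constant -> NAC

NAC


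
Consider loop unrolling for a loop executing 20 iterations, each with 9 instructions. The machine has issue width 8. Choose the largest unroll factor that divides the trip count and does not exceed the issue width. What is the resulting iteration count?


Largest divisor of 20 <= 8 is 5
New iterations = 20 / 5 = 4

4


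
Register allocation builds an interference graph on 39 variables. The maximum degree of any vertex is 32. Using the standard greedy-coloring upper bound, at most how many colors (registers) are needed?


Greedy coloring never needs more than (max_degree + 1) colors: when coloring a vertex, at most max_degree neighbors are already colored.
Upper bound = 32 + 1 = 33

33


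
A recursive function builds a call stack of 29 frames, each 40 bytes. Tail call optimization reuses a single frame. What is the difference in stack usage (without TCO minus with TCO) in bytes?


Without TCO: 29 * 40 = 1160 bytes
With TCO: reuse 1 frame = 40 bytes
Savings = 1160 - 40 = 1120

1120


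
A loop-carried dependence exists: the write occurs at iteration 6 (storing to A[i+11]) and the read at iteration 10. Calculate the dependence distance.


Distance = read iteration - write iteration
= 10 - 6 = 4

4


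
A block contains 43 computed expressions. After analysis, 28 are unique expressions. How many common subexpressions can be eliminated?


CSE count = total expressions - unique expressions
= 43 - 28 = 15

15


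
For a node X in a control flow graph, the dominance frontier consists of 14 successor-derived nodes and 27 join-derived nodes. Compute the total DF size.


DF(X) = direct successor contributions + join point contributions
= 14 + 27 = 41

41


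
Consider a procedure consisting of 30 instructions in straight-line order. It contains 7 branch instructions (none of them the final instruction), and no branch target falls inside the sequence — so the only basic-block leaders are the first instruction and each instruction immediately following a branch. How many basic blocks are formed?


With no in-sequence branch targets, the leaders are the first instruction plus the instruction after each branch.
Number of basic blocks = branches + 1
= 7 + 1 = 8

8


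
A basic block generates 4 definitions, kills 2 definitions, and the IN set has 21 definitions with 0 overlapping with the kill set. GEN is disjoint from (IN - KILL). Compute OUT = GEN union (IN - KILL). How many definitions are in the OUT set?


IN - KILL: 21 - 0 = 21 surviving definitions
OUT = GEN + surviving = 4 + 21 = 25

25


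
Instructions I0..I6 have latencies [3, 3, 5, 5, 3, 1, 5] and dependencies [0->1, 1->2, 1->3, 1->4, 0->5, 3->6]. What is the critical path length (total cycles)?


Compute longest path through dependency graph: dist(Ik) = max over predecessors of dist + latency(Ik).
dist(I0) = latency 3 = 3
dist(I1) = dist(I0) + 3 = 3 + 3 = 6
dist(I2) = dist(I1) + 5 = 6 + 5 = 11
dist(I3) = dist(I1) + 5 = 6 + 5 = 11
dist(I4) = dist(I1) + 3 = 6 + 3 = 9
dist(I5) = dist(I0) + 1 = 3 + 1 = 4
dist(I6) = dist(I3) + 5 = 11 + 5 = 16
Critical path = max dist = 16

16


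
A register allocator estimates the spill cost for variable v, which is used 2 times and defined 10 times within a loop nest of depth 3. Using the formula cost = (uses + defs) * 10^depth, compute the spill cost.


uses + defs = 2 + 10 = 12
10^3 = 1000
Spill cost = 12 * 1000 = 12000

12000


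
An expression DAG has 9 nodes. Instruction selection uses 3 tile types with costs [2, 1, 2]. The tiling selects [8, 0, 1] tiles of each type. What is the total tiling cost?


Total cost = sum(count_i * cost_i)
= 8*2 + 0*1 + 1*2
= 18

18


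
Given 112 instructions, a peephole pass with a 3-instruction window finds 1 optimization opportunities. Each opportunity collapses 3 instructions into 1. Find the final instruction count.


Each match removes 2 instructions.
Total removed = 1 * 2 = 2
Remaining = 112 - 2 = 110

110


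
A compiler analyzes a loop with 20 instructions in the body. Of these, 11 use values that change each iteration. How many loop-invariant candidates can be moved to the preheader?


Invariant candidates = total - loop-dependent
= 20 - 11 = 9

9


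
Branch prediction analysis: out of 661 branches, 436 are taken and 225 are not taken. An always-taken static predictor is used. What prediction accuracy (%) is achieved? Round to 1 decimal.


Predictor: always-taken
Correct predictions = 436
Accuracy = 436 / 661 * 100 = 66.0%

66.0


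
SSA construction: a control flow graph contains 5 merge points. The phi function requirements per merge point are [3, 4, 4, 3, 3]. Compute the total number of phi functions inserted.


Total phi functions = sum of phi functions at each join node
= 3 + 4 + 4 + 3 + 3 = 17

17


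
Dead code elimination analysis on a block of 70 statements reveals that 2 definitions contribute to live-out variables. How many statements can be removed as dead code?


Dead code = total statements - live definitions
= 70 - 2 = 68

68


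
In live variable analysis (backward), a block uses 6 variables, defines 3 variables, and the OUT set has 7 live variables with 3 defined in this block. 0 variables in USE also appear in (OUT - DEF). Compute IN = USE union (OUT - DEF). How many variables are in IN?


OUT - DEF: 7 - 3 = 4
|IN| = |USE| + |OUT - DEF| - |USE ∩ (OUT - DEF)| = 6 + 4 - 0 = 10

10


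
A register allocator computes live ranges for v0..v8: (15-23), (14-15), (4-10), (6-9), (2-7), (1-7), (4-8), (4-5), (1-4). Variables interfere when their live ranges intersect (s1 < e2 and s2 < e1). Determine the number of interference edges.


Check all pairs for overlapping intervals.
Two intervals (s1,e1) and (s2,e2) overlap if s1 < e2 and s2 < e1.
v0 (15-23) vs v1..v8: overlaps none -> 0
v1 (14-15) vs v2..v8: overlaps none -> 0
v2 (4-10) vs v3..v8: overlaps v3, v4, v5, v6, v7 -> 5
v3 (6-9) vs v4..v8: overlaps v4, v5, v6 -> 3
v4 (2-7) vs v5..v8: overlaps v5, v6, v7, v8 -> 4
v5 (1-7) vs v6..v8: overlaps v6, v7, v8 -> 3
v6 (4-8) vs v7..v8: overlaps v7 -> 1
v7 (4-5) vs v8: overlaps none -> 0
Total overlapping pairs = 0 + 0 + 5 + 3 + 4 + 3 + 1 + 0 = 16

16


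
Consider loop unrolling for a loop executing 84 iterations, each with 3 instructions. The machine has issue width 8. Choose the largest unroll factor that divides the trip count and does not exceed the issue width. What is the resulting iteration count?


Largest divisor of 84 <= 8 is 7
New iterations = 84 / 7 = 12

12


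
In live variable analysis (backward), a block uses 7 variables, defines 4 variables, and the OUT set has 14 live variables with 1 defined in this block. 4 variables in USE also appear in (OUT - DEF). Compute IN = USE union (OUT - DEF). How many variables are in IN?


OUT - DEF: 14 - 1 = 13
|IN| = |USE| + |OUT - DEF| - |USE ∩ (OUT - DEF)| = 7 + 13 - 4 = 16

16


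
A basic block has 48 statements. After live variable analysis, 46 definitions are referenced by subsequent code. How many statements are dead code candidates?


Dead code = total statements - live definitions
= 48 - 46 = 2

2


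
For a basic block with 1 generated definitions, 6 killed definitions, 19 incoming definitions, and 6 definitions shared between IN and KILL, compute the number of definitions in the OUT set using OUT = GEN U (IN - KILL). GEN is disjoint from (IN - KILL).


IN - KILL: 19 - 6 = 13 surviving definitions
OUT = GEN + surviving = 1 + 13 = 14

14


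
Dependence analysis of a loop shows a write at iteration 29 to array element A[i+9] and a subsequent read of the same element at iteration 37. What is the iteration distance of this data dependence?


Distance = read iteration - write iteration
= 37 - 29 = 8

8


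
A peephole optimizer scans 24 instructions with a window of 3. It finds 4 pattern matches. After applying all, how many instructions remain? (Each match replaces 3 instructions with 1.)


Each match removes 2 instructions.
Total removed = 4 * 2 = 8
Remaining = 24 - 8 = 16

16


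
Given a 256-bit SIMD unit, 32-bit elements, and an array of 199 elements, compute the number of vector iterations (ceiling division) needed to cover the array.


Width = 256 / 32 = 8 elements per vector op
Iterations = ceil(199 / 8) = 25

25


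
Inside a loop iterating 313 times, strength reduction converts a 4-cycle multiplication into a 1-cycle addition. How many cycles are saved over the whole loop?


Per-iteration saving = 4 - 1 = 3
Total saved = 313 * 3 = 939

939


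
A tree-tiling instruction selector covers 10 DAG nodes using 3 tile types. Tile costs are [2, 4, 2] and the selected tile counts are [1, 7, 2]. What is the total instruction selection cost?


Total cost = sum(count_i * cost_i)
= 1*2 + 7*4 + 2*2
= 34

34


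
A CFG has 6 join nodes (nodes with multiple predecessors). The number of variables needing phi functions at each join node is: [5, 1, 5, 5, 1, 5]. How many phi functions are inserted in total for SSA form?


Total phi functions = sum of phi functions at each join node
= 5 + 1 + 5 + 5 + 1 + 5 = 22

22


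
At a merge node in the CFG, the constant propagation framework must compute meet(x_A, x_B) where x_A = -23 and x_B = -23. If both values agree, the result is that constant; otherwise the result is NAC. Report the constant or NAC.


Meet operation: if both paths give the same constant, result is that constant; if they differ, result is NAC (not-a-constant).
Path A: -23, Path B: -23 -> equal
Result: constant -> -23

-23


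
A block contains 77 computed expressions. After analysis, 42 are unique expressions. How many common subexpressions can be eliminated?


CSE count = total expressions - unique expressions
= 77 - 42 = 35

35


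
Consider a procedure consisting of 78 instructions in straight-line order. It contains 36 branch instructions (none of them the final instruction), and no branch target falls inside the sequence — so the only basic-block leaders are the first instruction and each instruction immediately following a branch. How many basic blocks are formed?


With no in-sequence branch targets, the leaders are the first instruction plus the instruction after each branch.
Number of basic blocks = branches + 1
= 36 + 1 = 37

37


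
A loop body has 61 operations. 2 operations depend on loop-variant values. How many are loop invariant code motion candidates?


Invariant candidates = total - loop-dependent
= 61 - 2 = 59

59


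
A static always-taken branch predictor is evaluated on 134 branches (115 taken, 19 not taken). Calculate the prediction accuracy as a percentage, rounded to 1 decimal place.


Predictor: always-taken
Correct predictions = 115
Accuracy = 115 / 134 * 100 = 85.8%

85.8


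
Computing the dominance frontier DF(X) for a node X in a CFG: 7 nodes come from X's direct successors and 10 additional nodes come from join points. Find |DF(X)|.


DF(X) = direct successor contributions + join point contributions
= 7 + 10 = 17

17


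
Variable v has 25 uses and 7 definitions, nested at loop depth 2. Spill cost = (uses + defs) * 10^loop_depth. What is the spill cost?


uses + defs = 25 + 7 = 32
10^2 = 100
Spill cost = 32 * 100 = 3200

3200


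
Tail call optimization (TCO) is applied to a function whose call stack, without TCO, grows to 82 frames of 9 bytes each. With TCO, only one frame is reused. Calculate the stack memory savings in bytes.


Without TCO: 82 * 9 = 738 bytes
With TCO: reuse 1 frame = 9 bytes
Savings = 738 - 9 = 729

729


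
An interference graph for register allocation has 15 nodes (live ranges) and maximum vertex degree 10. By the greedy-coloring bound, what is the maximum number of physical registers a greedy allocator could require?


Greedy coloring never needs more than (max_degree + 1) colors: when coloring a vertex, at most max_degree neighbors are already colored.
Upper bound = 10 + 1 = 11

11


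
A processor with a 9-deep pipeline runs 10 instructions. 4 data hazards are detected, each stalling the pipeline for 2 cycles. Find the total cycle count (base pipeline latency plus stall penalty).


Base cycles = 9 + 10 - 1 = 18
Total stalls = 4 * 2 = 8
Total = 18 + 8 = 26

26


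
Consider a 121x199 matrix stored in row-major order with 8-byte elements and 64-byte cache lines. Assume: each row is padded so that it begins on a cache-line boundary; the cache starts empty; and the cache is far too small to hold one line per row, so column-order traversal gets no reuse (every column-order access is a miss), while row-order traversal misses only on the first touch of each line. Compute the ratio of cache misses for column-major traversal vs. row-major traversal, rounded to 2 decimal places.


Each row occupies 199 * 8 = 1592 bytes and starts on a line boundary, so it spans ceil(1592 / 64) = 25 cache lines.
Row-major traversal misses (one per line touched): 121 * ceil(199 * 8 / 64) = 3025
Column-major traversal misses (no reuse, every access misses): 121 * 199 = 24079
Ratio = 24079 / 3025 = 7.96

7.96


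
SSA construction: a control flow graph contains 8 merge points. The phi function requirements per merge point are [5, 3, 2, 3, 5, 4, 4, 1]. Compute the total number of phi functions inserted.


Total phi functions = sum of phi functions at each join node
= 5 + 3 + 2 + 3 + 5 + 4 + 4 + 1 = 27

27


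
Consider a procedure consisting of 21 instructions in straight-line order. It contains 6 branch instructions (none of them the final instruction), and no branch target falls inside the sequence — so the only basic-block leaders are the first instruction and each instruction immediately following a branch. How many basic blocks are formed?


With no in-sequence branch targets, the leaders are the first instruction plus the instruction after each branch.
Number of basic blocks = branches + 1
= 6 + 1 = 7

7


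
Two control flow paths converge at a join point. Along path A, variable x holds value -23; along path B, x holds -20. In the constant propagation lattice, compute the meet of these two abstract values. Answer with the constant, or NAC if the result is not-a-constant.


Meet operation: if both paths give the same constant, result is that constant; if they differ, result is NAC (not-a-constant).
Path A: -23, Path B: -20 -> differ
Result: not-a-constant -> NAC

NAC


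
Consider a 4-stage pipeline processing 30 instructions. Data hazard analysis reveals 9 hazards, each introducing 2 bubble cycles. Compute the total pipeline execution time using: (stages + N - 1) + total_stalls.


Base cycles = 4 + 30 - 1 = 33
Total stalls = 9 * 2 = 18
Total = 33 + 18 = 51

51


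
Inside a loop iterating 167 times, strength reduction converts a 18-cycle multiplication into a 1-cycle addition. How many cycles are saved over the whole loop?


Per-iteration saving = 18 - 1 = 17
Total saved = 167 * 17 = 2839

2839


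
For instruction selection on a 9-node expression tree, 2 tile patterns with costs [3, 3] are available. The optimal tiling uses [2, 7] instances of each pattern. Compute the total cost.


Total cost = sum(count_i * cost_i)
= 2*3 + 7*3
= 27

27


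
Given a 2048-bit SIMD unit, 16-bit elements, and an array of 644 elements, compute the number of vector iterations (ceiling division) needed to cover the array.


Width = 2048 / 16 = 128 elements per vector op
Iterations = ceil(644 / 128) = 6

6


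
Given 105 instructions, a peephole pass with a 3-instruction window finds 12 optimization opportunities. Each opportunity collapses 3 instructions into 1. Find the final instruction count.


Each match removes 2 instructions.
Total removed = 12 * 2 = 24
Remaining = 105 - 24 = 81

81


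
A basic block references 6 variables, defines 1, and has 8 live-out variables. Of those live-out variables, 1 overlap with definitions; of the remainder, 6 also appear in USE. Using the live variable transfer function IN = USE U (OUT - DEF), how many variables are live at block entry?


OUT - DEF: 8 - 1 = 7
|IN| = |USE| + |OUT - DEF| - |USE ∩ (OUT - DEF)| = 6 + 7 - 6 = 7

7


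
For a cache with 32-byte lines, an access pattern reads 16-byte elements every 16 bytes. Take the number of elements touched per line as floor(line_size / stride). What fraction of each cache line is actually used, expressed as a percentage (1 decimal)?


Elements per cache line = floor(32 / 16) = 2
Bytes used = 2 * 16 = 32
Utilization = 32 / 32 * 100 = 100.0%

100.0


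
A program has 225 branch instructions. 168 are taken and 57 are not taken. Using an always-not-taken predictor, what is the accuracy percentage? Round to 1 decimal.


Predictor: always-not-taken
Correct predictions = 57
Accuracy = 57 / 225 * 100 = 25.3%

25.3


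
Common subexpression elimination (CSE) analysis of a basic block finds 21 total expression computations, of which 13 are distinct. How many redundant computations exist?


CSE count = total expressions - unique expressions
= 21 - 13 = 8

8


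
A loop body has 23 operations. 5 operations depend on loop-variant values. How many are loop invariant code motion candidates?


Invariant candidates = total - loop-dependent
= 23 - 5 = 18

18


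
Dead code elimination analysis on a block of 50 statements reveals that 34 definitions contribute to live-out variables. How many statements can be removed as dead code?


Dead code = total statements - live definitions
= 50 - 34 = 16

16


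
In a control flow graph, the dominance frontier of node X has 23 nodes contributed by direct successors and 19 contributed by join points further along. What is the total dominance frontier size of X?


DF(X) = direct successor contributions + join point contributions
= 23 + 19 = 42

42


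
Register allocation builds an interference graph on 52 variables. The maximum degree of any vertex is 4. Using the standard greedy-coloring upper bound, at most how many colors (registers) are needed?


Greedy coloring never needs more than (max_degree + 1) colors: when coloring a vertex, at most max_degree neighbors are already colored.
Upper bound = 4 + 1 = 5

5


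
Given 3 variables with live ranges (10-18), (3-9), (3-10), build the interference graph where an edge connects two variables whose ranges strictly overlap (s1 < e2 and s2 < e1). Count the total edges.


Check all pairs for overlapping intervals.
Two intervals (s1,e1) and (s2,e2) overlap if s1 < e2 and s2 < e1.
v0 (10-18) vs v1..v2: overlaps none -> 0
v1 (3-9) vs v2: overlaps v2 -> 1
Total overlapping pairs = 0 + 1 = 1

1


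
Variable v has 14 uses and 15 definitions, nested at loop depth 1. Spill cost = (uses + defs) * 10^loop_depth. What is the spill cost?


uses + defs = 14 + 15 = 29
10^1 = 10
Spill cost = 29 * 10 = 290

290


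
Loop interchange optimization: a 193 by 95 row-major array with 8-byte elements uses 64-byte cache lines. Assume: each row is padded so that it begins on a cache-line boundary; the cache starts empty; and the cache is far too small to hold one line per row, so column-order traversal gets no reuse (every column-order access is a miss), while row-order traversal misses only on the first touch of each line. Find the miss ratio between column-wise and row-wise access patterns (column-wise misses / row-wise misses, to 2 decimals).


Each row occupies 95 * 8 = 760 bytes and starts on a line boundary, so it spans ceil(760 / 64) = 12 cache lines.
Row-major traversal misses (one per line touched): 193 * ceil(95 * 8 / 64) = 2316
Column-major traversal misses (no reuse, every access misses): 193 * 95 = 18335
Ratio = 18335 / 2316 = 7.92

7.92


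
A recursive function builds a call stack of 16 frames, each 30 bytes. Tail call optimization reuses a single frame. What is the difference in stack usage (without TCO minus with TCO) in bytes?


Without TCO: 16 * 30 = 480 bytes
With TCO: reuse 1 frame = 30 bytes
Savings = 480 - 30 = 450

450


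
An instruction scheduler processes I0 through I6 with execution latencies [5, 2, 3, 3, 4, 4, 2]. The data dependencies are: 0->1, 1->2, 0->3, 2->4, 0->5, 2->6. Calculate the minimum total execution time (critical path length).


Compute longest path through dependency graph: dist(Ik) = max over predecessors of dist + latency(Ik).
dist(I0) = latency 5 = 5
dist(I1) = dist(I0) + 2 = 5 + 2 = 7
dist(I2) = dist(I1) + 3 = 7 + 3 = 10
dist(I3) = dist(I0) + 3 = 5 + 3 = 8
dist(I4) = dist(I2) + 4 = 10 + 4 = 14
dist(I5) = dist(I0) + 4 = 5 + 4 = 9
dist(I6) = dist(I2) + 2 = 10 + 2 = 12
Critical path = max dist = 14

14


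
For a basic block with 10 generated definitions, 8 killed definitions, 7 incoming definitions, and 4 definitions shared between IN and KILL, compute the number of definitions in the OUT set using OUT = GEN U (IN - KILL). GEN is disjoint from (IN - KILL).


IN - KILL: 7 - 4 = 3 surviving definitions
OUT = GEN + surviving = 10 + 3 = 13

13


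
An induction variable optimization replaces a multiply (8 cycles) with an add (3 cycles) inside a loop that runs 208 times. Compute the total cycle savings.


Per-iteration saving = 8 - 3 = 5
Total saved = 208 * 5 = 1040

1040


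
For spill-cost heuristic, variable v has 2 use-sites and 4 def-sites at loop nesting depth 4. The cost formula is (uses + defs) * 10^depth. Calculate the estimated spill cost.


uses + defs = 2 + 4 = 6
10^4 = 10000
Spill cost = 6 * 10000 = 60000

60000


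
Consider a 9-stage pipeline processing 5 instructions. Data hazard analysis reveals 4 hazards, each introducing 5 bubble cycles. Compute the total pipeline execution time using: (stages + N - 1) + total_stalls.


Base cycles = 9 + 5 - 1 = 13
Total stalls = 4 * 5 = 20
Total = 13 + 20 = 33

33


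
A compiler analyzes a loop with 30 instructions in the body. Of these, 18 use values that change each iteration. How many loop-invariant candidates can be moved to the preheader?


Invariant candidates = total - loop-dependent
= 30 - 18 = 12

12


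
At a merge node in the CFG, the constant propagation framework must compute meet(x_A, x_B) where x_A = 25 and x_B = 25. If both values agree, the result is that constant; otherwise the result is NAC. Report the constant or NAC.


Meet operation: if both paths give the same constant, result is that constant; if they differ, result is NAC (not-a-constant).
Path A: 25, Path B: 25 -> equal
Result: constant -> 25

25


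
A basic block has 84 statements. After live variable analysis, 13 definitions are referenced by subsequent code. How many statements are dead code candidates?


Dead code = total statements - live definitions
= 84 - 13 = 71

71


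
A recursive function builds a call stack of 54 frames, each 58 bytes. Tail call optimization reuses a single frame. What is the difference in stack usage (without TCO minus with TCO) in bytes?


Without TCO: 54 * 58 = 3132 bytes
With TCO: reuse 1 frame = 58 bytes
Savings = 3132 - 58 = 3074

3074


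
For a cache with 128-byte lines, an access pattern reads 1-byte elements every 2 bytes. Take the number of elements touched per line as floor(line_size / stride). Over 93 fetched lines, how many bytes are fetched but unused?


Elements per line = floor(128 / 2) = 64
Bytes used per line = 64 * 1 = 64
Wasted per line = 128 - 64 = 64
Total wasted = 64 * 93 = 5952

5952


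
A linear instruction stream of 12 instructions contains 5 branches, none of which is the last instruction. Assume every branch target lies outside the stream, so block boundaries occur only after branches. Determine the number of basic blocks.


With no in-sequence branch targets, the leaders are the first instruction plus the instruction after each branch.
Number of basic blocks = branches + 1
= 5 + 1 = 6

6


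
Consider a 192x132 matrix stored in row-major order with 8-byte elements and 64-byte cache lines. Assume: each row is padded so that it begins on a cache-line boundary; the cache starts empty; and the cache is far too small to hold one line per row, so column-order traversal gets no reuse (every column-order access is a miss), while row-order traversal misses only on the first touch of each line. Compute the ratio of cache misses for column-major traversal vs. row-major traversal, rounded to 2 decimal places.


Each row occupies 132 * 8 = 1056 bytes and starts on a line boundary, so it spans ceil(1056 / 64) = 17 cache lines.
Row-major traversal misses (one per line touched): 192 * ceil(132 * 8 / 64) = 3264
Column-major traversal misses (no reuse, every access misses): 192 * 132 = 25344
Ratio = 25344 / 3264 = 7.76

7.76


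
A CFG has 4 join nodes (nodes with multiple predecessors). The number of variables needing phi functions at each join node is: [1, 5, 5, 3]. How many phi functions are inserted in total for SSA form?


Total phi functions = sum of phi functions at each join node
= 1 + 5 + 5 + 3 = 14

14


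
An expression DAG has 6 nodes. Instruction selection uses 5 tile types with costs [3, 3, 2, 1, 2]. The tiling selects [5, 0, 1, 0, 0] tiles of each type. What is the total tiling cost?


Total cost = sum(count_i * cost_i)
= 5*3 + 0*3 + 1*2 + 0*1 + 0*2
= 17

17


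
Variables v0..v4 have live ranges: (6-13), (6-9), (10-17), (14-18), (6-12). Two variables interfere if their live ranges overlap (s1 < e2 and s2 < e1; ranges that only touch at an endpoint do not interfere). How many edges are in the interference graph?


Check all pairs for overlapping intervals.
Two intervals (s1,e1) and (s2,e2) overlap if s1 < e2 and s2 < e1.
v0 (6-13) vs v1..v4: overlaps v1, v2, v4 -> 3
v1 (6-9) vs v2..v4: overlaps v4 -> 1
v2 (10-17) vs v3..v4: overlaps v3, v4 -> 2
v3 (14-18) vs v4: overlaps none -> 0
Total overlapping pairs = 3 + 1 + 2 + 0 = 6

6


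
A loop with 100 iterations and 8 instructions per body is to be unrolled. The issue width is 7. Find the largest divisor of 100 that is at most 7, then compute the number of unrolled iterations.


Largest divisor of 100 <= 7 is 5
New iterations = 100 / 5 = 20

20


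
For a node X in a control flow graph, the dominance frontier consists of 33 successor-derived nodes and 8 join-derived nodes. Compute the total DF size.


DF(X) = direct successor contributions + join point contributions
= 33 + 8 = 41

41


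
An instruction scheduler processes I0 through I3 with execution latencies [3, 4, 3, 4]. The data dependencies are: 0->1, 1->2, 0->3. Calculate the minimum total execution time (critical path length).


Compute longest path through dependency graph: dist(Ik) = max over predecessors of dist + latency(Ik).
dist(I0) = latency 3 = 3
dist(I1) = dist(I0) + 4 = 3 + 4 = 7
dist(I2) = dist(I1) + 3 = 7 + 3 = 10
dist(I3) = dist(I0) + 4 = 3 + 4 = 7
Critical path = max dist = 10

10


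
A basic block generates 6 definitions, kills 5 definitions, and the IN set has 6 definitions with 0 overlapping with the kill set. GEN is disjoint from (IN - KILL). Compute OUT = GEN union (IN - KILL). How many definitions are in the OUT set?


IN - KILL: 6 - 0 = 6 surviving definitions
OUT = GEN + surviving = 6 + 6 = 12

12


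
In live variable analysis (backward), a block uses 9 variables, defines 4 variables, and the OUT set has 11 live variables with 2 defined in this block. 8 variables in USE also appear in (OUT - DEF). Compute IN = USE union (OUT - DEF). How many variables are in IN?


OUT - DEF: 11 - 2 = 9
|IN| = |USE| + |OUT - DEF| - |USE ∩ (OUT - DEF)| = 9 + 9 - 8 = 10

10


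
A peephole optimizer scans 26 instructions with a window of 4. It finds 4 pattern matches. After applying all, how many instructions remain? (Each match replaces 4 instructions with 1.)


Each match removes 3 instructions.
Total removed = 4 * 3 = 12
Remaining = 26 - 12 = 14

14


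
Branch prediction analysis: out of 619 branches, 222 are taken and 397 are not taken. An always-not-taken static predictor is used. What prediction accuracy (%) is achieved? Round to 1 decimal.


Predictor: always-not-taken
Correct predictions = 397
Accuracy = 397 / 619 * 100 = 64.1%

64.1


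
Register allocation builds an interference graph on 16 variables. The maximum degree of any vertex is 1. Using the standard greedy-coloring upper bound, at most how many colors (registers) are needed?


Greedy coloring never needs more than (max_degree + 1) colors: when coloring a vertex, at most max_degree neighbors are already colored.
Upper bound = 1 + 1 = 2

2


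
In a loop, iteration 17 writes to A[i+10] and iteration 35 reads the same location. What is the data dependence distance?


Distance = read iteration - write iteration
= 35 - 17 = 18

18


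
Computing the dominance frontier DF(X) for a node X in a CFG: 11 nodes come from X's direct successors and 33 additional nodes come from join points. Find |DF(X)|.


DF(X) = direct successor contributions + join point contributions
= 11 + 33 = 44

44


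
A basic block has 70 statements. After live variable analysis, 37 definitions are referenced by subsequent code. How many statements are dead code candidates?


Dead code = total statements - live definitions
= 70 - 37 = 33

33


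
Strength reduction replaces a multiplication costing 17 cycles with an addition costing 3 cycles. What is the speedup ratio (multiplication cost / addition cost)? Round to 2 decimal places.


Ratio = mult_cost / add_cost = 17 / 3 = 5.67

5.67


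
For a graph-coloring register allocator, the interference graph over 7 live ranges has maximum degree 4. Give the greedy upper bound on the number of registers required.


Greedy coloring never needs more than (max_degree + 1) colors: when coloring a vertex, at most max_degree neighbors are already colored.
Upper bound = 4 + 1 = 5

5


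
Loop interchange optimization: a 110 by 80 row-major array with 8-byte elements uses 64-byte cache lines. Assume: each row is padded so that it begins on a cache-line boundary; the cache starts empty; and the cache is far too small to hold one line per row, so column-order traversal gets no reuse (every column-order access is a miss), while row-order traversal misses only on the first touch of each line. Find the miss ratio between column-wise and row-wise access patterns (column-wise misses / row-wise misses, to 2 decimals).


Each row occupies 80 * 8 = 640 bytes and starts on a line boundary, so it spans ceil(640 / 64) = 10 cache lines.
Row-major traversal misses (one per line touched): 110 * ceil(80 * 8 / 64) = 1100
Column-major traversal misses (no reuse, every access misses): 110 * 80 = 8800
Ratio = 8800 / 1100 = 8.0

8.0


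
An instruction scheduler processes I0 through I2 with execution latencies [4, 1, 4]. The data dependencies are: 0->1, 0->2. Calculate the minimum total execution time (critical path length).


Compute longest path through dependency graph: dist(Ik) = max over predecessors of dist + latency(Ik).
dist(I0) = latency 4 = 4
dist(I1) = dist(I0) + 1 = 4 + 1 = 5
dist(I2) = dist(I0) + 4 = 4 + 4 = 8
Critical path = max dist = 8

8


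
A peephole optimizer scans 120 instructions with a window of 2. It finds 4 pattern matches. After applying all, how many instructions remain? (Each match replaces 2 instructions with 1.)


Each match removes 1 instructions.
Total removed = 4 * 1 = 4
Remaining = 120 - 4 = 116

116


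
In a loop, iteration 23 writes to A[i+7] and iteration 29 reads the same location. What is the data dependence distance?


Distance = read iteration - write iteration
= 29 - 23 = 6

6


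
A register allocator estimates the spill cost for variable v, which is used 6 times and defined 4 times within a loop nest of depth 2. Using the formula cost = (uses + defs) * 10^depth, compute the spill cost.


uses + defs = 6 + 4 = 10
10^2 = 100
Spill cost = 10 * 100 = 1000

1000


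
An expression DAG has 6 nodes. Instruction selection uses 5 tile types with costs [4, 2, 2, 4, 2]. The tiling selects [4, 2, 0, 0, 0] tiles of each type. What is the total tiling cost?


Total cost = sum(count_i * cost_i)
= 4*4 + 2*2 + 0*2 + 0*4 + 0*2
= 20

20


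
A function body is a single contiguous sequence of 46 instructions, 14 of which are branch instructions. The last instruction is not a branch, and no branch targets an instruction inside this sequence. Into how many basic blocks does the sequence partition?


With no in-sequence branch targets, the leaders are the first instruction plus the instruction after each branch.
Number of basic blocks = branches + 1
= 14 + 1 = 15

15


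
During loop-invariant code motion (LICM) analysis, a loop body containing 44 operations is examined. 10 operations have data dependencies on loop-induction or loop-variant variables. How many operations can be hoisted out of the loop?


Invariant candidates = total - loop-dependent
= 44 - 10 = 34

34


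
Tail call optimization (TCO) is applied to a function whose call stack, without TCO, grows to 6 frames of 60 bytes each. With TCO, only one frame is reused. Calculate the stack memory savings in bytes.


Without TCO: 6 * 60 = 360 bytes
With TCO: reuse 1 frame = 60 bytes
Savings = 360 - 60 = 300

300


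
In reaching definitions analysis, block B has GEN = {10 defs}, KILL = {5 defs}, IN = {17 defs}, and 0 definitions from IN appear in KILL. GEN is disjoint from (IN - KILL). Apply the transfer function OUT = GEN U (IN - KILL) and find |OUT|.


IN - KILL: 17 - 0 = 17 surviving definitions
OUT = GEN + surviving = 10 + 17 = 27

27


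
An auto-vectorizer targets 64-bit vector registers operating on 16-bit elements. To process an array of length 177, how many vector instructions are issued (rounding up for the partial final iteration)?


Width = 64 / 16 = 4 elements per vector op
Iterations = ceil(177 / 4) = 45

45


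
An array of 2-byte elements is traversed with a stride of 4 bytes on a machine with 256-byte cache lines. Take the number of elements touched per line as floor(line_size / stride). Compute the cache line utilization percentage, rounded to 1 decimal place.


Elements per cache line = floor(256 / 4) = 64
Bytes used = 64 * 2 = 128
Utilization = 128 / 256 * 100 = 50.0%

50.0


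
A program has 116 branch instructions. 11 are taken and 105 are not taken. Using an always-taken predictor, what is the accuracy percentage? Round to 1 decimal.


Predictor: always-taken
Correct predictions = 11
Accuracy = 11 / 116 * 100 = 9.5%

9.5


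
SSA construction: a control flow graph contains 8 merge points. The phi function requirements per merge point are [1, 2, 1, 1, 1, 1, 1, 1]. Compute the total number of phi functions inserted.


Total phi functions = sum of phi functions at each join node
= 1 + 2 + 1 + 1 + 1 + 1 + 1 + 1 = 9

9


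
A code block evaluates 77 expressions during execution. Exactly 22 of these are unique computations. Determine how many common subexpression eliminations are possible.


CSE count = total expressions - unique expressions
= 77 - 22 = 55

55


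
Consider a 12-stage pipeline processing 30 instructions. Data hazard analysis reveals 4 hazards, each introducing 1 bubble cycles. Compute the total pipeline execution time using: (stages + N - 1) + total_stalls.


Base cycles = 12 + 30 - 1 = 41
Total stalls = 4 * 1 = 4
Total = 41 + 4 = 45

45
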